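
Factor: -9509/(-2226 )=2^ ( - 1)*3^ ( - 1)*7^( - 1)*37^1*53^( - 1) *257^1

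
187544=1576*119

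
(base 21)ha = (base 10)367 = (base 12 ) 267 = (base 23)FM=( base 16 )16F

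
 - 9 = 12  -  21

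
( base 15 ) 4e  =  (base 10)74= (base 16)4A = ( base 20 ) 3E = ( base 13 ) 59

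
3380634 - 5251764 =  - 1871130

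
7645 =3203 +4442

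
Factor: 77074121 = 71^1 * 1085551^1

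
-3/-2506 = 3/2506 = 0.00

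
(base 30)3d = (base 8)147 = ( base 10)103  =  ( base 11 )94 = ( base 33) 34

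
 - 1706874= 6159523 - 7866397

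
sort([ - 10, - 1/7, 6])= [  -  10, - 1/7,  6]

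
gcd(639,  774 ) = 9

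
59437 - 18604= 40833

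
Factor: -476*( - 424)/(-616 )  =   - 3604/11 =- 2^2*11^ (  -  1 )*17^1*53^1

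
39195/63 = 4355/7  =  622.14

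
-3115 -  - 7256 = 4141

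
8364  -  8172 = 192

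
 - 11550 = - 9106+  - 2444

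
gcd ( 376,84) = 4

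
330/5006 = 165/2503 = 0.07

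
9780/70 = 978/7 =139.71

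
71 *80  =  5680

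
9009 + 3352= 12361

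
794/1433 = 794/1433 = 0.55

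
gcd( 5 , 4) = 1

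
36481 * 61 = 2225341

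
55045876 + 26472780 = 81518656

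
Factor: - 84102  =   - 2^1*3^1*107^1*131^1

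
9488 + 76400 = 85888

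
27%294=27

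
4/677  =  4/677 = 0.01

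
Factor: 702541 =7^1*100363^1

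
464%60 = 44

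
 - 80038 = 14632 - 94670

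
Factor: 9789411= 3^1*3263137^1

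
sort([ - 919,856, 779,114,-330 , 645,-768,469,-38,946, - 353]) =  [ - 919,- 768,  -  353, - 330 , - 38,114,469,645,779,856, 946 ] 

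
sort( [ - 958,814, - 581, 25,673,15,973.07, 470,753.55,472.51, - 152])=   [  -  958, - 581,-152,15,25, 470,472.51,673,753.55,814, 973.07 ] 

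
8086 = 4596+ 3490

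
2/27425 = 2/27425 = 0.00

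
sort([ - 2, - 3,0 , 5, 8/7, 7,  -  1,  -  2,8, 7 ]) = [ - 3,-2, - 2,  -  1,0,8/7,5, 7, 7,8 ]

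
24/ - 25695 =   -  1 + 8557/8565 = -  0.00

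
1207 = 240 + 967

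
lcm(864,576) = 1728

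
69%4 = 1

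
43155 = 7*6165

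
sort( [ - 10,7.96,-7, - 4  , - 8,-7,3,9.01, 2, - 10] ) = [-10, - 10, - 8, - 7 , - 7,- 4,2, 3,7.96 , 9.01 ]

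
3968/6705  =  3968/6705  =  0.59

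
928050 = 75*12374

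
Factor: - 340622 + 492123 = 151501 = 7^1 * 23^1 * 941^1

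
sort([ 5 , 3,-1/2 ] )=[ - 1/2, 3, 5 ] 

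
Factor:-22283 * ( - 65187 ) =1452561921=3^2*7243^1*22283^1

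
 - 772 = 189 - 961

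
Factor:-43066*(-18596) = 800855336 = 2^3*61^1*353^1*4649^1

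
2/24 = 1/12 = 0.08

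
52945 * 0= 0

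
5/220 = 1/44 = 0.02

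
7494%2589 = 2316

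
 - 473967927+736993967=263026040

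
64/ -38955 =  - 64/38955 = - 0.00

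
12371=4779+7592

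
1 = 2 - 1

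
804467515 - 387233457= 417234058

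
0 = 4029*0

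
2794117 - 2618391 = 175726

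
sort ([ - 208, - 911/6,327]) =[ - 208, - 911/6, 327 ]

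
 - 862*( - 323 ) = 278426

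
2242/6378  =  1121/3189 = 0.35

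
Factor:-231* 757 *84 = -2^2*3^2*7^2*11^1*757^1 = -14688828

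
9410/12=4705/6 = 784.17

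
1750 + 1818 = 3568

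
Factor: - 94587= -3^1*41^1*769^1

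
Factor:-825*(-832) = 686400 = 2^6*3^1 * 5^2* 11^1*13^1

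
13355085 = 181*73785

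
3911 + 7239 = 11150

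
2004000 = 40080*50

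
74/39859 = 74/39859  =  0.00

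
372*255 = 94860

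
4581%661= 615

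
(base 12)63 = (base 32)2B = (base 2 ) 1001011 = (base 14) 55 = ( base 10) 75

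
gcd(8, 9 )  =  1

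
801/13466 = 801/13466 = 0.06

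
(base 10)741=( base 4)23211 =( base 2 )1011100101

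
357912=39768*9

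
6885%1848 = 1341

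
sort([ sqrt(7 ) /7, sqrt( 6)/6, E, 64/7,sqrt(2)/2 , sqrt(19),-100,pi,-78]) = [ - 100, - 78,sqrt(7) /7 , sqrt( 6) /6, sqrt(2 ) /2, E, pi, sqrt(19), 64/7]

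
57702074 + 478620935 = 536323009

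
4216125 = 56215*75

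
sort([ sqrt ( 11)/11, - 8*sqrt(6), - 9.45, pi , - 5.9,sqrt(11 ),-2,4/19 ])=[ - 8*sqrt( 6), - 9.45, - 5.9, - 2, 4/19,sqrt (11)/11,pi,sqrt( 11) ] 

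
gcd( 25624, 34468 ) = 4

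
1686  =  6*281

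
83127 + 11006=94133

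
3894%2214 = 1680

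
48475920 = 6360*7622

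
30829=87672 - 56843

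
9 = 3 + 6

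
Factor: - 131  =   - 131^1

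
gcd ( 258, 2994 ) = 6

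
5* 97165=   485825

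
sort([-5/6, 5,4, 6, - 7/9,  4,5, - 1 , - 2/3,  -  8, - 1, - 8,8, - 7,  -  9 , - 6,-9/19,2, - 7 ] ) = [ - 9, - 8, - 8,-7, - 7,-6, - 1, - 1,-5/6,-7/9 ,-2/3,-9/19,  2,  4, 4, 5 , 5,6,8 ]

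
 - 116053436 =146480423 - 262533859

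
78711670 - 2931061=75780609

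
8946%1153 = 875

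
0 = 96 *0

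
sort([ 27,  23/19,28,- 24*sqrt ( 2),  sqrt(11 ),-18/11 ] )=[ - 24*sqrt(2), - 18/11,23/19,  sqrt(11 ),27, 28]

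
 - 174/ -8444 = 87/4222 = 0.02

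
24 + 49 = 73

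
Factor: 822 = 2^1*3^1 * 137^1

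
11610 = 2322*5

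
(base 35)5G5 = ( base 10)6690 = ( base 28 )8eq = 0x1a22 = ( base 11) 5032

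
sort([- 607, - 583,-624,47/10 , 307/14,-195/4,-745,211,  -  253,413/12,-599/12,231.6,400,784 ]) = [  -  745,  -  624 ,  -  607, - 583, - 253,  -  599/12, -195/4 , 47/10,307/14,413/12,211, 231.6,  400,784]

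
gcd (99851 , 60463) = 1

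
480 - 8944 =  - 8464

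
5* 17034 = 85170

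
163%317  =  163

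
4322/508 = 2161/254 = 8.51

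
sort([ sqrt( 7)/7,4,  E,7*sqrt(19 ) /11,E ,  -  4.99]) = [ - 4.99, sqrt ( 7 )/7, E,E,7*sqrt (19) /11,4 ]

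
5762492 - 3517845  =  2244647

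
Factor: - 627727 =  - 73^1*8599^1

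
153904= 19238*8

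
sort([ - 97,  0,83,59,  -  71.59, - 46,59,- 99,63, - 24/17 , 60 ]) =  [ - 99, -97, - 71.59,-46, - 24/17, 0,59,59,60, 63 , 83 ]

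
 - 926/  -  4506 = 463/2253 = 0.21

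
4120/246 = 2060/123 = 16.75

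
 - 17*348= - 5916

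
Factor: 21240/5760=2^(-4)*59^1   =  59/16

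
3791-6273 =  - 2482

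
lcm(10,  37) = 370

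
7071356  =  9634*734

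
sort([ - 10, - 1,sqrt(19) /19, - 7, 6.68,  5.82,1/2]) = [ - 10, - 7, - 1  ,  sqrt( 19)/19, 1/2,5.82,  6.68 ] 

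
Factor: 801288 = 2^3*3^2*31^1*359^1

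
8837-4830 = 4007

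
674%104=50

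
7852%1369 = 1007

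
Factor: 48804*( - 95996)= - 2^4*3^1*7^2*83^1*103^1*233^1 = -4684988784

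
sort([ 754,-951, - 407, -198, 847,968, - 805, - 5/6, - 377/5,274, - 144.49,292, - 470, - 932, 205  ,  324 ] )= [ - 951, - 932, - 805, - 470,-407,-198, - 144.49,  -  377/5, - 5/6,205, 274, 292, 324, 754, 847, 968]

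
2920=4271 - 1351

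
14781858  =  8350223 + 6431635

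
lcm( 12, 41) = 492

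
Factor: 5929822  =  2^1 * 557^1*5323^1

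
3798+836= 4634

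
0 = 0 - 0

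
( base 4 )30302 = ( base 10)818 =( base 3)1010022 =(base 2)1100110010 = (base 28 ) 116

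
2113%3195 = 2113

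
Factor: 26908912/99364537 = 2^4*1681807^1 * 99364537^ (  -  1)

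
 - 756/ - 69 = 252/23 = 10.96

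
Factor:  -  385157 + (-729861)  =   - 1115018 = -2^1*379^1*1471^1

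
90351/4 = 90351/4= 22587.75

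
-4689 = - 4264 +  - 425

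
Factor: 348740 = 2^2*5^1* 7^1*47^1  *53^1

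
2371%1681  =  690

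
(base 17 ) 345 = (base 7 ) 2512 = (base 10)940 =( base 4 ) 32230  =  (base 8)1654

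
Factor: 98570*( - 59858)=  -  2^2*5^1*173^2*9857^1=- 5900203060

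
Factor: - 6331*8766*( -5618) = 311785213428 = 2^2*3^2*13^1 * 53^2*487^2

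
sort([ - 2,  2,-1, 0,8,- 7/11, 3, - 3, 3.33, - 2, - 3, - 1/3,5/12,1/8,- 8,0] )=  [-8,  -  3, - 3, - 2, - 2 ,-1 ,-7/11, - 1/3, 0,0, 1/8 , 5/12,  2, 3,3.33,8 ] 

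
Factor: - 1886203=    - 11^1*171473^1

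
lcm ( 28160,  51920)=1661440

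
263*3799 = 999137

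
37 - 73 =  - 36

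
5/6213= 5/6213  =  0.00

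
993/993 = 1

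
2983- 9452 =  - 6469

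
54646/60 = 27323/30 = 910.77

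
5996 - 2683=3313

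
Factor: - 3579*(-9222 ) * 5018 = 2^2*3^2*13^1*29^1 * 53^1*193^1*1193^1 = 165621789684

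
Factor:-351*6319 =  - 3^3 * 13^1*71^1* 89^1 = - 2217969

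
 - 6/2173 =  - 1 + 2167/2173 = -  0.00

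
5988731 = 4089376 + 1899355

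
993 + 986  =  1979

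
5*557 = 2785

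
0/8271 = 0 = 0.00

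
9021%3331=2359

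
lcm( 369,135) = 5535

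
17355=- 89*(-195)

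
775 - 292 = 483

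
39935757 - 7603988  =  32331769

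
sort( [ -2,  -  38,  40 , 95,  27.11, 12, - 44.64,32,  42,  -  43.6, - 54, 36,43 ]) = [ - 54, - 44.64, -43.6, -38, -2, 12,  27.11, 32,36,40, 42, 43, 95 ] 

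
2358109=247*9547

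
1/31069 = 1/31069=0.00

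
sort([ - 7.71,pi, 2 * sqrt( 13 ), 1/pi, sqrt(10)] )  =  [-7.71, 1/pi, pi,sqrt(10 ),  2 * sqrt ( 13 )] 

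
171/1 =171= 171.00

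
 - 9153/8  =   - 1145+ 7/8 = - 1144.12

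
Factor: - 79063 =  - 79063^1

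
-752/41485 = - 1+40733/41485  =  -0.02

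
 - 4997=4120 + -9117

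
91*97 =8827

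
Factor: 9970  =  2^1*5^1*997^1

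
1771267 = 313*5659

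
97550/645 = 151 + 31/129 = 151.24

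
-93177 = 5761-98938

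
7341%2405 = 126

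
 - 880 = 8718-9598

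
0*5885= 0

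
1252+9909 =11161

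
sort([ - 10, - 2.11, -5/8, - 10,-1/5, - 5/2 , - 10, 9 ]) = [ - 10, - 10,-10,- 5/2,-2.11,-5/8, - 1/5,9 ] 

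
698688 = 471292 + 227396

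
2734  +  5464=8198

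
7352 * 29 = 213208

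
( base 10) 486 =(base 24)K6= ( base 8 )746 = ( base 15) 226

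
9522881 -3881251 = 5641630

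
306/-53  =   - 6+12/53 = -5.77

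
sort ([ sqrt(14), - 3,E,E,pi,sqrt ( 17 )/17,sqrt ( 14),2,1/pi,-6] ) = [-6, - 3, sqrt(17)/17,1/pi,2, E,E, pi, sqrt( 14), sqrt( 14) ] 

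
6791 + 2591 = 9382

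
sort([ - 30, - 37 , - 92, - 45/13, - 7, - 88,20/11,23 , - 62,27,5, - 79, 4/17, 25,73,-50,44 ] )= [ - 92, - 88, - 79, - 62,-50, - 37,- 30,-7, - 45/13, 4/17, 20/11, 5,23,25,27,44,73 ] 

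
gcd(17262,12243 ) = 21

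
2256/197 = 2256/197=11.45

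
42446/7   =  42446/7  =  6063.71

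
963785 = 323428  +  640357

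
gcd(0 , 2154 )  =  2154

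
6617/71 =6617/71  =  93.20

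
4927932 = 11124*443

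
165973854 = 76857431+89116423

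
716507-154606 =561901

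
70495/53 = 70495/53 = 1330.09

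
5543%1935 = 1673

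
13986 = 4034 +9952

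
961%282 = 115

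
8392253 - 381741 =8010512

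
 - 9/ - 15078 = 3/5026 =0.00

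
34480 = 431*80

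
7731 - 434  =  7297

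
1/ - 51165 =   -  1/51165= - 0.00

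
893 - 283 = 610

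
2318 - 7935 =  - 5617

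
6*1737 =10422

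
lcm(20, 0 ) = 0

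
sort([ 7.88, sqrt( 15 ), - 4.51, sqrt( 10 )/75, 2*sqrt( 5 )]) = [ - 4.51,sqrt(10 )/75,sqrt(15 ),2*sqrt( 5 ),7.88]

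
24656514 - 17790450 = 6866064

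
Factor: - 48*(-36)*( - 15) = - 25920 = -2^6*3^4*5^1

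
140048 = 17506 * 8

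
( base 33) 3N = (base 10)122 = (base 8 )172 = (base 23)57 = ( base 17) 73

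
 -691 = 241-932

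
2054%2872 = 2054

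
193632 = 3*64544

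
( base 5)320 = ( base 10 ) 85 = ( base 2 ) 1010101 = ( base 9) 104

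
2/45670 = 1/22835 = 0.00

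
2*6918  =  13836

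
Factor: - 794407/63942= - 2^ ( - 1 )*3^( - 1)*10657^( - 1)*794407^1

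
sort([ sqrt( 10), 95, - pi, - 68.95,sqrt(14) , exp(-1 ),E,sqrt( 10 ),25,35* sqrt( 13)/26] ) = [-68.95 , - pi, exp( - 1), E, sqrt(10 ), sqrt(10), sqrt( 14 ),  35*sqrt(13 ) /26, 25,95] 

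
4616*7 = 32312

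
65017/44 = 65017/44 = 1477.66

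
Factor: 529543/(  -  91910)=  -2^(-1 )*5^( - 1)*7^1*13^( - 1)*107^1 =- 749/130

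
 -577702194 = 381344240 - 959046434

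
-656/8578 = - 1+3961/4289=- 0.08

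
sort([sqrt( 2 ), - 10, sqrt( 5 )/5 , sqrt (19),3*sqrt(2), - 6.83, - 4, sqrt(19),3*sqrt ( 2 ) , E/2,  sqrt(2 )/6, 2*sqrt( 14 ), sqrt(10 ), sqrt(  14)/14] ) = [ - 10 , - 6.83, - 4, sqrt( 2 )/6  ,  sqrt ( 14 )/14,sqrt(5 ) /5, E/2,sqrt(2 ) , sqrt(10),3*sqrt(2), 3*sqrt(2 ),sqrt( 19 ) , sqrt(19), 2*sqrt( 14)]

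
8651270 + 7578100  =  16229370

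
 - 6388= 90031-96419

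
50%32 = 18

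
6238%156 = 154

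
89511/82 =89511/82 = 1091.60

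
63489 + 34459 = 97948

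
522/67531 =522/67531=0.01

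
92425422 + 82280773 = 174706195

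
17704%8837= 30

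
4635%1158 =3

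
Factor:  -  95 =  - 5^1*19^1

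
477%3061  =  477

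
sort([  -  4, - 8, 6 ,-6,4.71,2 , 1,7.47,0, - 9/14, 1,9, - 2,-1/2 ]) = [-8, -6,-4,-2, - 9/14,-1/2,0,1,1,2,4.71,  6, 7.47, 9 ] 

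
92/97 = 92/97= 0.95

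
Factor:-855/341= -3^2*5^1 * 11^( - 1)*19^1*31^ ( - 1)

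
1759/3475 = 1759/3475=0.51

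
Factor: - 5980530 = - 2^1 * 3^1*5^1*311^1*641^1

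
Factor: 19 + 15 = 34=   2^1*17^1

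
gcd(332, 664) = 332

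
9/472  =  9/472  =  0.02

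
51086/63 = 7298/9 = 810.89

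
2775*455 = 1262625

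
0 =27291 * 0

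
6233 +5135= 11368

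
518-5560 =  - 5042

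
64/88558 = 32/44279 = 0.00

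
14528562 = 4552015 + 9976547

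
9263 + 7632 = 16895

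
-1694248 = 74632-1768880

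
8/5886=4/2943=0.00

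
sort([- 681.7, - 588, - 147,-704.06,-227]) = [ - 704.06,  -  681.7, - 588,-227, - 147 ] 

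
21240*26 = 552240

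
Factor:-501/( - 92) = 2^( - 2 )*3^1*23^( - 1 ) *167^1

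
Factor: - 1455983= - 1455983^1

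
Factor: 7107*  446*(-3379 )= - 2^1*3^1*23^1*31^1*103^1*109^1*223^1 = - 10710490638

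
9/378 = 1/42 = 0.02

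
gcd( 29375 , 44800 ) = 25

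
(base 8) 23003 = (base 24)GLB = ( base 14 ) 3791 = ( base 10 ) 9731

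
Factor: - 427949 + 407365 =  - 2^3*31^1*83^1 = - 20584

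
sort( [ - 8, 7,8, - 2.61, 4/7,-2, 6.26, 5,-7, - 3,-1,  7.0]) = [ - 8, -7,-3, - 2.61, - 2, - 1,4/7 , 5,6.26, 7,  7.0 , 8] 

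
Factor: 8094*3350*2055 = 55721119500  =  2^2* 3^2*5^3*19^1*67^1*71^1 * 137^1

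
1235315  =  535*2309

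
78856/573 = 78856/573 = 137.62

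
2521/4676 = 2521/4676=0.54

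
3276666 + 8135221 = 11411887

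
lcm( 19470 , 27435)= 603570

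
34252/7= 4893 + 1/7 = 4893.14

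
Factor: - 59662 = -2^1*23^1*1297^1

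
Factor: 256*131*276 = 9255936 = 2^10 * 3^1*23^1*131^1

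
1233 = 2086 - 853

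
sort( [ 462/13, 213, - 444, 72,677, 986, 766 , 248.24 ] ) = [ - 444,462/13,72 , 213,248.24, 677, 766,986]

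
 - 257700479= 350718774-608419253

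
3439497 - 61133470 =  - 57693973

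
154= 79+75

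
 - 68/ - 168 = 17/42 = 0.40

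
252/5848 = 63/1462 = 0.04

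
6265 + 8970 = 15235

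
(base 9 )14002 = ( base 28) c2f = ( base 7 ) 36431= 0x2507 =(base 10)9479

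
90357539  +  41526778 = 131884317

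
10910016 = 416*26226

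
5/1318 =5/1318=0.00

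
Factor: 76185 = 3^2*5^1*1693^1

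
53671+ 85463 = 139134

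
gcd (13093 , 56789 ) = 1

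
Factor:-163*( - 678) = 2^1 * 3^1*113^1*163^1 = 110514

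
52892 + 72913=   125805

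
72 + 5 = 77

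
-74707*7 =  - 522949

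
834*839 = 699726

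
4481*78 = 349518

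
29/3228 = 29/3228 = 0.01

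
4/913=4/913 = 0.00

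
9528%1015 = 393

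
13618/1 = 13618  =  13618.00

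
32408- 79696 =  - 47288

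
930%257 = 159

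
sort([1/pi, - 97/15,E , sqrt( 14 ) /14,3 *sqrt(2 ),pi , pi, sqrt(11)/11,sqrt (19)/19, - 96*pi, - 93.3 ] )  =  [ - 96*pi, - 93.3, - 97/15,sqrt ( 19)/19,sqrt(14)/14,sqrt(11)/11,1/pi , E,pi,pi,3*sqrt (2 )]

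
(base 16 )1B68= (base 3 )100121212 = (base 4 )1231220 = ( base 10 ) 7016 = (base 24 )C48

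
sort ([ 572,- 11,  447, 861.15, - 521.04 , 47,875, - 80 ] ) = [  -  521.04,-80, - 11,47 , 447, 572, 861.15 , 875 ] 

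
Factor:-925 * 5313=- 3^1*5^2*7^1*11^1 * 23^1 * 37^1 = -  4914525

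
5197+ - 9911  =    -  4714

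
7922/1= 7922 = 7922.00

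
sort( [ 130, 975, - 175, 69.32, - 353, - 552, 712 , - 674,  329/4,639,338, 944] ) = [ - 674, -552 ,-353, - 175,69.32,329/4, 130 , 338,639, 712, 944 , 975]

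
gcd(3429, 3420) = 9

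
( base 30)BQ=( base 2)101100100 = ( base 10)356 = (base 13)215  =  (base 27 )D5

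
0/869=0=0.00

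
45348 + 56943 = 102291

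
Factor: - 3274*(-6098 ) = 19964852= 2^2*1637^1 * 3049^1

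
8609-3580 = 5029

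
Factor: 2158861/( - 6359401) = - 149^1*14489^1*6359401^(  -  1)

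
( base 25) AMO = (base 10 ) 6824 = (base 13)314c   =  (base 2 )1101010101000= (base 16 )1AA8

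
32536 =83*392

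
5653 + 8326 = 13979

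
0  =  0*413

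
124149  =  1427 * 87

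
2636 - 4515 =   -  1879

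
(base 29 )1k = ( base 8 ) 61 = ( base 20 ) 29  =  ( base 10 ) 49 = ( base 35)1E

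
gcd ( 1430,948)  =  2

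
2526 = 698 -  - 1828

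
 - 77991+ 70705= - 7286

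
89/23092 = 89/23092 = 0.00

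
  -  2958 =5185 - 8143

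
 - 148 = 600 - 748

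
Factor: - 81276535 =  - 5^1*16255307^1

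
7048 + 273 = 7321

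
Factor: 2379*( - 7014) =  - 16686306 = -2^1 * 3^2*7^1*13^1*61^1*167^1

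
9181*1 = 9181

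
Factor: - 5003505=-3^3*5^1*13^1  *  2851^1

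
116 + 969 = 1085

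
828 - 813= 15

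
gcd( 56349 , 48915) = 9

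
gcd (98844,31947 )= 3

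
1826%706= 414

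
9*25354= 228186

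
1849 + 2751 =4600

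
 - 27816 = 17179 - 44995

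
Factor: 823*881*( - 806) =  - 2^1*13^1*31^1*823^1*881^1 = -584400778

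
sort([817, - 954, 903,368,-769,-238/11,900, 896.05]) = [-954, - 769, - 238/11, 368, 817, 896.05, 900 , 903]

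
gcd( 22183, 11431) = 7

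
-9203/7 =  - 1315+2/7 = - 1314.71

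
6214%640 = 454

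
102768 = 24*4282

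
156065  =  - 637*( - 245) 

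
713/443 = 713/443 = 1.61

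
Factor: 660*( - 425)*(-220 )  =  2^4*3^1 * 5^4*11^2*17^1 = 61710000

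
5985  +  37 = 6022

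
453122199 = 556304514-103182315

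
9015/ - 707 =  - 13 + 176/707  =  - 12.75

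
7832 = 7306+526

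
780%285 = 210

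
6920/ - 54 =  - 129 + 23/27 = - 128.15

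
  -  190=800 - 990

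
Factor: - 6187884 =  - 2^2*3^1*41^1*12577^1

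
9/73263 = 3/24421 = 0.00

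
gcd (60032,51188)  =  268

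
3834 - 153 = 3681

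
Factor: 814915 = 5^1*349^1*467^1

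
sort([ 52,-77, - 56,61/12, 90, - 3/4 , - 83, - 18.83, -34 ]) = [-83, - 77, - 56,  -  34,-18.83, - 3/4, 61/12, 52,90 ]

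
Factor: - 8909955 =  - 3^2*5^1*17^1*19^1*613^1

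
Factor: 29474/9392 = 2^(-3 )*587^ ( -1)*14737^1 = 14737/4696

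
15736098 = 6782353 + 8953745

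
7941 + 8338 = 16279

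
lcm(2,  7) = 14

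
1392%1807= 1392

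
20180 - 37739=-17559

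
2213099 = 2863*773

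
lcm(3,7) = 21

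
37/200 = 37/200= 0.18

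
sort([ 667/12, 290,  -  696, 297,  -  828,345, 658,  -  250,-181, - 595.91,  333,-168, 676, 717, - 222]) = [ - 828, - 696,-595.91,-250, - 222, - 181, - 168,667/12  ,  290, 297, 333 , 345,658, 676, 717] 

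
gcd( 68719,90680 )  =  1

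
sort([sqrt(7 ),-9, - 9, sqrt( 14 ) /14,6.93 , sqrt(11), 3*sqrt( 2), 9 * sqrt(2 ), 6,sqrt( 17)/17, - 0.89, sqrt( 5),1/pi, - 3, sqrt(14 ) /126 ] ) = [ - 9, - 9, - 3, - 0.89,sqrt(14)/126,sqrt(17)/17,  sqrt( 14)/14,  1/pi,sqrt( 5),  sqrt(7),sqrt( 11 ),3*sqrt (2), 6,  6.93,9*sqrt (2)]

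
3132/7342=1566/3671 = 0.43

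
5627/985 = 5 + 702/985=5.71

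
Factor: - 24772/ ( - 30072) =2^(  -  1 ) * 3^(-1 ) * 7^(-1) * 11^1 * 179^( - 1)*563^1 =6193/7518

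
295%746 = 295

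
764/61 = 12+32/61  =  12.52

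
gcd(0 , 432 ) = 432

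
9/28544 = 9/28544 = 0.00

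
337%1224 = 337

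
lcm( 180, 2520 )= 2520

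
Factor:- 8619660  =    -  2^2*3^2 * 5^1*7^1*6841^1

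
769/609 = 1 + 160/609 = 1.26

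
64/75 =64/75= 0.85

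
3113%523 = 498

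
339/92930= 339/92930 = 0.00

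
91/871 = 7/67 = 0.10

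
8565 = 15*571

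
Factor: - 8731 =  - 8731^1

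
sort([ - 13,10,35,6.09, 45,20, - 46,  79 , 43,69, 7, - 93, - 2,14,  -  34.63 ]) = [ - 93, - 46,-34.63 , - 13,-2,  6.09,7,10,14, 20, 35,43,45,  69,79]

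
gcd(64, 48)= 16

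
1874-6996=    - 5122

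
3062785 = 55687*55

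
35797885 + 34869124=70667009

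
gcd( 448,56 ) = 56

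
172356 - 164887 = 7469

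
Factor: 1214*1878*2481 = 5656412052=2^2*3^2 * 313^1*607^1*827^1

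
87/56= 87/56 = 1.55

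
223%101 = 21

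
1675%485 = 220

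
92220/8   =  11527 + 1/2 = 11527.50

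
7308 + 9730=17038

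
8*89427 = 715416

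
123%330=123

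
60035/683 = 60035/683 = 87.90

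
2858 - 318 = 2540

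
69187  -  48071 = 21116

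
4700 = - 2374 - - 7074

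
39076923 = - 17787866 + 56864789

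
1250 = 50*25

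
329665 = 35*9419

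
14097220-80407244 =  - 66310024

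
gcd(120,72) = 24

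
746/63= 746/63 = 11.84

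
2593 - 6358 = -3765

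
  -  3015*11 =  - 33165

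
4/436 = 1/109 = 0.01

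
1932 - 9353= - 7421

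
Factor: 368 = 2^4*23^1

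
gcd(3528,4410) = 882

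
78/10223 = 78/10223 = 0.01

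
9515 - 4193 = 5322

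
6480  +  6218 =12698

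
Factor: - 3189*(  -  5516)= 2^2*3^1*7^1*197^1*1063^1 = 17590524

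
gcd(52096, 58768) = 16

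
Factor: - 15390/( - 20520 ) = 2^(  -  2 ) * 3^1 = 3/4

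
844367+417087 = 1261454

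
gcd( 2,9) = 1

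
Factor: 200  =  2^3*5^2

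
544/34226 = 272/17113 = 0.02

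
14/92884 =7/46442 = 0.00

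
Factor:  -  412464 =-2^4 * 3^1*13^1*661^1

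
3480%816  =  216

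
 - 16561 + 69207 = 52646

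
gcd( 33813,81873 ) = 9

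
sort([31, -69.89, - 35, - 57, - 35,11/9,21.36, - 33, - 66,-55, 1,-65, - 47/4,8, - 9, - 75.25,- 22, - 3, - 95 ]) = [-95, - 75.25, - 69.89, - 66, - 65, - 57, - 55, - 35, - 35,-33,- 22,-47/4, - 9, - 3, 1, 11/9, 8 , 21.36,  31]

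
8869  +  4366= 13235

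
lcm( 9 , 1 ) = 9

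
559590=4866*115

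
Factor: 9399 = 3^1*13^1*241^1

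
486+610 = 1096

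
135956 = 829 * 164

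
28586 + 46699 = 75285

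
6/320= 3/160 = 0.02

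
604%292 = 20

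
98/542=49/271 = 0.18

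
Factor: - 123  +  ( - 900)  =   - 3^1 * 11^1*31^1 = - 1023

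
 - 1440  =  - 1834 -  - 394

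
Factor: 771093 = 3^3*28559^1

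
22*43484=956648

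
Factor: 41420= 2^2 *5^1 * 19^1 * 109^1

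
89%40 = 9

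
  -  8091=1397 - 9488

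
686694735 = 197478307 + 489216428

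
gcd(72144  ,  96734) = 2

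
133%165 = 133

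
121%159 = 121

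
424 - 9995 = -9571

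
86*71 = 6106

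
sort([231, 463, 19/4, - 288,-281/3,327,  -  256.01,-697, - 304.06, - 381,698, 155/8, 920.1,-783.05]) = [-783.05, - 697,-381, - 304.06, - 288, - 256.01,  -  281/3,19/4,  155/8,231,327,463, 698,920.1]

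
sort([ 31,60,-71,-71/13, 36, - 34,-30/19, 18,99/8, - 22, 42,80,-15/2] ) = [ - 71, - 34,  -  22, - 15/2,  -  71/13 , - 30/19,99/8 , 18,31,36,42, 60,80] 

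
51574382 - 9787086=41787296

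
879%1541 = 879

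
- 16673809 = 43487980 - 60161789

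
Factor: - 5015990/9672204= -2507995/4836102= - 2^ ( - 1)*3^ ( - 1 )*5^1*7^1*131^1*547^1 * 806017^( - 1) 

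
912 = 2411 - 1499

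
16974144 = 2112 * 8037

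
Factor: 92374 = 2^1*46187^1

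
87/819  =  29/273 =0.11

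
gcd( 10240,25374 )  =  2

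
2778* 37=102786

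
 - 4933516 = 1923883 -6857399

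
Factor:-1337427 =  - 3^2*7^1*13^1*23^1*71^1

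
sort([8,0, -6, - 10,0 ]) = [ - 10, - 6 , 0,0, 8]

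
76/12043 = 76/12043 = 0.01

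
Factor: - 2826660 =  - 2^2*3^1*5^1*47111^1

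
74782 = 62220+12562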